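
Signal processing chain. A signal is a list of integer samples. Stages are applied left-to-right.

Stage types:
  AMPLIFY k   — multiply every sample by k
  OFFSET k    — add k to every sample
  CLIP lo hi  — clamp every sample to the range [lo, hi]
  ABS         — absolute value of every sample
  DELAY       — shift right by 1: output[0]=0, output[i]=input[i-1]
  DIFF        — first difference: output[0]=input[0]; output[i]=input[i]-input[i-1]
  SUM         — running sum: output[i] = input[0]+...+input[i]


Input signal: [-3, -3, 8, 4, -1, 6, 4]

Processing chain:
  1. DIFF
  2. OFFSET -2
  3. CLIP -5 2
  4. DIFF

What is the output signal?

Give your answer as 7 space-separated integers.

Answer: -5 3 4 -7 0 7 -6

Derivation:
Input: [-3, -3, 8, 4, -1, 6, 4]
Stage 1 (DIFF): s[0]=-3, -3--3=0, 8--3=11, 4-8=-4, -1-4=-5, 6--1=7, 4-6=-2 -> [-3, 0, 11, -4, -5, 7, -2]
Stage 2 (OFFSET -2): -3+-2=-5, 0+-2=-2, 11+-2=9, -4+-2=-6, -5+-2=-7, 7+-2=5, -2+-2=-4 -> [-5, -2, 9, -6, -7, 5, -4]
Stage 3 (CLIP -5 2): clip(-5,-5,2)=-5, clip(-2,-5,2)=-2, clip(9,-5,2)=2, clip(-6,-5,2)=-5, clip(-7,-5,2)=-5, clip(5,-5,2)=2, clip(-4,-5,2)=-4 -> [-5, -2, 2, -5, -5, 2, -4]
Stage 4 (DIFF): s[0]=-5, -2--5=3, 2--2=4, -5-2=-7, -5--5=0, 2--5=7, -4-2=-6 -> [-5, 3, 4, -7, 0, 7, -6]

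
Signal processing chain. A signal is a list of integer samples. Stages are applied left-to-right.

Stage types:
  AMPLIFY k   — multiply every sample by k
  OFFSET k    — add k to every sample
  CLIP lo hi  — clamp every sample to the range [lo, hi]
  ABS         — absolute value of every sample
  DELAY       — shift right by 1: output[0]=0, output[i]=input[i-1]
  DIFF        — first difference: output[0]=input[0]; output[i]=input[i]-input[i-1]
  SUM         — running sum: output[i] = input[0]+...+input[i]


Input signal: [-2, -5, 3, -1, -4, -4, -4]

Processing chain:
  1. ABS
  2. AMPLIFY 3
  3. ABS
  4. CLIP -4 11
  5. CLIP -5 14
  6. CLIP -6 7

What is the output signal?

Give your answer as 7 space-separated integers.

Input: [-2, -5, 3, -1, -4, -4, -4]
Stage 1 (ABS): |-2|=2, |-5|=5, |3|=3, |-1|=1, |-4|=4, |-4|=4, |-4|=4 -> [2, 5, 3, 1, 4, 4, 4]
Stage 2 (AMPLIFY 3): 2*3=6, 5*3=15, 3*3=9, 1*3=3, 4*3=12, 4*3=12, 4*3=12 -> [6, 15, 9, 3, 12, 12, 12]
Stage 3 (ABS): |6|=6, |15|=15, |9|=9, |3|=3, |12|=12, |12|=12, |12|=12 -> [6, 15, 9, 3, 12, 12, 12]
Stage 4 (CLIP -4 11): clip(6,-4,11)=6, clip(15,-4,11)=11, clip(9,-4,11)=9, clip(3,-4,11)=3, clip(12,-4,11)=11, clip(12,-4,11)=11, clip(12,-4,11)=11 -> [6, 11, 9, 3, 11, 11, 11]
Stage 5 (CLIP -5 14): clip(6,-5,14)=6, clip(11,-5,14)=11, clip(9,-5,14)=9, clip(3,-5,14)=3, clip(11,-5,14)=11, clip(11,-5,14)=11, clip(11,-5,14)=11 -> [6, 11, 9, 3, 11, 11, 11]
Stage 6 (CLIP -6 7): clip(6,-6,7)=6, clip(11,-6,7)=7, clip(9,-6,7)=7, clip(3,-6,7)=3, clip(11,-6,7)=7, clip(11,-6,7)=7, clip(11,-6,7)=7 -> [6, 7, 7, 3, 7, 7, 7]

Answer: 6 7 7 3 7 7 7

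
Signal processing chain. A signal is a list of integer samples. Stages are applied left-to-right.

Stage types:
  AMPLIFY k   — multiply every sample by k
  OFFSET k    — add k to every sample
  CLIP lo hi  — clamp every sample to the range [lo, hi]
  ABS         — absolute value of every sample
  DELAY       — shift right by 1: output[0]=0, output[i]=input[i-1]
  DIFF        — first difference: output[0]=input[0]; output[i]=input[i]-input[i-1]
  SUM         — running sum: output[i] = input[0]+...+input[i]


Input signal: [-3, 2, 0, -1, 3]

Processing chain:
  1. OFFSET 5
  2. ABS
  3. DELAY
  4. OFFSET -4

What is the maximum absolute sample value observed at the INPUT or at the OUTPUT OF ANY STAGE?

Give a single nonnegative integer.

Answer: 8

Derivation:
Input: [-3, 2, 0, -1, 3] (max |s|=3)
Stage 1 (OFFSET 5): -3+5=2, 2+5=7, 0+5=5, -1+5=4, 3+5=8 -> [2, 7, 5, 4, 8] (max |s|=8)
Stage 2 (ABS): |2|=2, |7|=7, |5|=5, |4|=4, |8|=8 -> [2, 7, 5, 4, 8] (max |s|=8)
Stage 3 (DELAY): [0, 2, 7, 5, 4] = [0, 2, 7, 5, 4] -> [0, 2, 7, 5, 4] (max |s|=7)
Stage 4 (OFFSET -4): 0+-4=-4, 2+-4=-2, 7+-4=3, 5+-4=1, 4+-4=0 -> [-4, -2, 3, 1, 0] (max |s|=4)
Overall max amplitude: 8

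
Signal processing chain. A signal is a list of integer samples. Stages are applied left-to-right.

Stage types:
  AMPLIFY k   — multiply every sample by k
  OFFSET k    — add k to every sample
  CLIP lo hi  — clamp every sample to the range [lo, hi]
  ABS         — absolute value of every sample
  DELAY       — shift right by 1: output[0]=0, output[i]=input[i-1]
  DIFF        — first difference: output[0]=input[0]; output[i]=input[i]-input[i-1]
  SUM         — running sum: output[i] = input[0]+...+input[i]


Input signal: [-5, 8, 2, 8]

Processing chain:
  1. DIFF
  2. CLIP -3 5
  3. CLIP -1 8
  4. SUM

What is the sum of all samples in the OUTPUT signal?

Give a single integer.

Input: [-5, 8, 2, 8]
Stage 1 (DIFF): s[0]=-5, 8--5=13, 2-8=-6, 8-2=6 -> [-5, 13, -6, 6]
Stage 2 (CLIP -3 5): clip(-5,-3,5)=-3, clip(13,-3,5)=5, clip(-6,-3,5)=-3, clip(6,-3,5)=5 -> [-3, 5, -3, 5]
Stage 3 (CLIP -1 8): clip(-3,-1,8)=-1, clip(5,-1,8)=5, clip(-3,-1,8)=-1, clip(5,-1,8)=5 -> [-1, 5, -1, 5]
Stage 4 (SUM): sum[0..0]=-1, sum[0..1]=4, sum[0..2]=3, sum[0..3]=8 -> [-1, 4, 3, 8]
Output sum: 14

Answer: 14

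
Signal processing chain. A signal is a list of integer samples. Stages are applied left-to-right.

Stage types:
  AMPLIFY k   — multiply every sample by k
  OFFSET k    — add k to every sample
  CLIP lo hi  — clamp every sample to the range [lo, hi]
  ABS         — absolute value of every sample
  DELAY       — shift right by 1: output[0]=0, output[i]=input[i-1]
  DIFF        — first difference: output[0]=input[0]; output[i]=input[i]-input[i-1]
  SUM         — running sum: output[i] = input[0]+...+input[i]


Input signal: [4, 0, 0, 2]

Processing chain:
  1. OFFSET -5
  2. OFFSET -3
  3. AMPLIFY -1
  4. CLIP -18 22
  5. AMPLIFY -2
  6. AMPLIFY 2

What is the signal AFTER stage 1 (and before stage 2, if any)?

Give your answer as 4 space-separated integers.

Answer: -1 -5 -5 -3

Derivation:
Input: [4, 0, 0, 2]
Stage 1 (OFFSET -5): 4+-5=-1, 0+-5=-5, 0+-5=-5, 2+-5=-3 -> [-1, -5, -5, -3]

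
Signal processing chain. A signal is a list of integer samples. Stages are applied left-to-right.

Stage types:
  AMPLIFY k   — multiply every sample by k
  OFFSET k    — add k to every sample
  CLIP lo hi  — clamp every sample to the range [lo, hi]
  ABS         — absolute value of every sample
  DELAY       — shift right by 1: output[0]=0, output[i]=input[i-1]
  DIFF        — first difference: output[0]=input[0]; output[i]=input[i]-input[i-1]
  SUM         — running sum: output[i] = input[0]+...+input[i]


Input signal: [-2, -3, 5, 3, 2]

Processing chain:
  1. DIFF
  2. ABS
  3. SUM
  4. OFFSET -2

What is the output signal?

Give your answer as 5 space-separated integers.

Input: [-2, -3, 5, 3, 2]
Stage 1 (DIFF): s[0]=-2, -3--2=-1, 5--3=8, 3-5=-2, 2-3=-1 -> [-2, -1, 8, -2, -1]
Stage 2 (ABS): |-2|=2, |-1|=1, |8|=8, |-2|=2, |-1|=1 -> [2, 1, 8, 2, 1]
Stage 3 (SUM): sum[0..0]=2, sum[0..1]=3, sum[0..2]=11, sum[0..3]=13, sum[0..4]=14 -> [2, 3, 11, 13, 14]
Stage 4 (OFFSET -2): 2+-2=0, 3+-2=1, 11+-2=9, 13+-2=11, 14+-2=12 -> [0, 1, 9, 11, 12]

Answer: 0 1 9 11 12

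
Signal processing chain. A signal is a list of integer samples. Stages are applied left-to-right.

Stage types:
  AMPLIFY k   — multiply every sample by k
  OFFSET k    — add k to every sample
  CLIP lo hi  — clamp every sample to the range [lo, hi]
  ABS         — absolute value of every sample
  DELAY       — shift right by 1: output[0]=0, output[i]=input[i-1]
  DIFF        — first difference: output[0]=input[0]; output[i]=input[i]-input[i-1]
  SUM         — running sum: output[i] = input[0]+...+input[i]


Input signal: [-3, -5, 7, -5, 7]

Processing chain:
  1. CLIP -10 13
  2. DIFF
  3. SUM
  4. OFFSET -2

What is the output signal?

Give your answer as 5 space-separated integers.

Input: [-3, -5, 7, -5, 7]
Stage 1 (CLIP -10 13): clip(-3,-10,13)=-3, clip(-5,-10,13)=-5, clip(7,-10,13)=7, clip(-5,-10,13)=-5, clip(7,-10,13)=7 -> [-3, -5, 7, -5, 7]
Stage 2 (DIFF): s[0]=-3, -5--3=-2, 7--5=12, -5-7=-12, 7--5=12 -> [-3, -2, 12, -12, 12]
Stage 3 (SUM): sum[0..0]=-3, sum[0..1]=-5, sum[0..2]=7, sum[0..3]=-5, sum[0..4]=7 -> [-3, -5, 7, -5, 7]
Stage 4 (OFFSET -2): -3+-2=-5, -5+-2=-7, 7+-2=5, -5+-2=-7, 7+-2=5 -> [-5, -7, 5, -7, 5]

Answer: -5 -7 5 -7 5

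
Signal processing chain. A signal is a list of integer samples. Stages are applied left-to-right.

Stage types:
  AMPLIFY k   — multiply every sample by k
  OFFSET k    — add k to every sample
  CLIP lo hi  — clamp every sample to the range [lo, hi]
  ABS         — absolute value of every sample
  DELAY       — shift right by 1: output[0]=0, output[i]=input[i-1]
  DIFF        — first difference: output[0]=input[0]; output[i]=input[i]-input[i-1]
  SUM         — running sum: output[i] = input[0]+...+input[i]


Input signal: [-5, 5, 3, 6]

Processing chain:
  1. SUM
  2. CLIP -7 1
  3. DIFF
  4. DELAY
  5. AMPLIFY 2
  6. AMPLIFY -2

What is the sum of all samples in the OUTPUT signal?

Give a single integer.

Input: [-5, 5, 3, 6]
Stage 1 (SUM): sum[0..0]=-5, sum[0..1]=0, sum[0..2]=3, sum[0..3]=9 -> [-5, 0, 3, 9]
Stage 2 (CLIP -7 1): clip(-5,-7,1)=-5, clip(0,-7,1)=0, clip(3,-7,1)=1, clip(9,-7,1)=1 -> [-5, 0, 1, 1]
Stage 3 (DIFF): s[0]=-5, 0--5=5, 1-0=1, 1-1=0 -> [-5, 5, 1, 0]
Stage 4 (DELAY): [0, -5, 5, 1] = [0, -5, 5, 1] -> [0, -5, 5, 1]
Stage 5 (AMPLIFY 2): 0*2=0, -5*2=-10, 5*2=10, 1*2=2 -> [0, -10, 10, 2]
Stage 6 (AMPLIFY -2): 0*-2=0, -10*-2=20, 10*-2=-20, 2*-2=-4 -> [0, 20, -20, -4]
Output sum: -4

Answer: -4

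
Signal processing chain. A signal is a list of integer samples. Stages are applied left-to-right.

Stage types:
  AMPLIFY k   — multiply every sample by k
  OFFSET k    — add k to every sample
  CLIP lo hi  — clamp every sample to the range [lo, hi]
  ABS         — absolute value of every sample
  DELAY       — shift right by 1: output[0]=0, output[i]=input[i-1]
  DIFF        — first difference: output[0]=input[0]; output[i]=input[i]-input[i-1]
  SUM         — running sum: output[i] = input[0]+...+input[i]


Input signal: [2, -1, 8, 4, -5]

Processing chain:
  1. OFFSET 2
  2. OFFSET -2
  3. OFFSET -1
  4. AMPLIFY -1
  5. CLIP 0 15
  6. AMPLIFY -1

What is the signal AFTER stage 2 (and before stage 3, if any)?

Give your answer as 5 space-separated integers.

Input: [2, -1, 8, 4, -5]
Stage 1 (OFFSET 2): 2+2=4, -1+2=1, 8+2=10, 4+2=6, -5+2=-3 -> [4, 1, 10, 6, -3]
Stage 2 (OFFSET -2): 4+-2=2, 1+-2=-1, 10+-2=8, 6+-2=4, -3+-2=-5 -> [2, -1, 8, 4, -5]

Answer: 2 -1 8 4 -5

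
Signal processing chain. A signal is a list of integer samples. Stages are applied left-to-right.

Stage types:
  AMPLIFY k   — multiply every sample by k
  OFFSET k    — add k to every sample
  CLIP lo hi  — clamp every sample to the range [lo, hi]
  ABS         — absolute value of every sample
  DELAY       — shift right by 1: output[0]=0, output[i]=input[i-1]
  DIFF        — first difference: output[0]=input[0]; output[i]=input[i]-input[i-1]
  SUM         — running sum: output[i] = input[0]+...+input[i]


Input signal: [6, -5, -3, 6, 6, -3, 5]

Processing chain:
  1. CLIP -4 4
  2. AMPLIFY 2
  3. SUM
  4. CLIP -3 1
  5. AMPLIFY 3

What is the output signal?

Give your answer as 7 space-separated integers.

Answer: 3 0 -9 3 3 3 3

Derivation:
Input: [6, -5, -3, 6, 6, -3, 5]
Stage 1 (CLIP -4 4): clip(6,-4,4)=4, clip(-5,-4,4)=-4, clip(-3,-4,4)=-3, clip(6,-4,4)=4, clip(6,-4,4)=4, clip(-3,-4,4)=-3, clip(5,-4,4)=4 -> [4, -4, -3, 4, 4, -3, 4]
Stage 2 (AMPLIFY 2): 4*2=8, -4*2=-8, -3*2=-6, 4*2=8, 4*2=8, -3*2=-6, 4*2=8 -> [8, -8, -6, 8, 8, -6, 8]
Stage 3 (SUM): sum[0..0]=8, sum[0..1]=0, sum[0..2]=-6, sum[0..3]=2, sum[0..4]=10, sum[0..5]=4, sum[0..6]=12 -> [8, 0, -6, 2, 10, 4, 12]
Stage 4 (CLIP -3 1): clip(8,-3,1)=1, clip(0,-3,1)=0, clip(-6,-3,1)=-3, clip(2,-3,1)=1, clip(10,-3,1)=1, clip(4,-3,1)=1, clip(12,-3,1)=1 -> [1, 0, -3, 1, 1, 1, 1]
Stage 5 (AMPLIFY 3): 1*3=3, 0*3=0, -3*3=-9, 1*3=3, 1*3=3, 1*3=3, 1*3=3 -> [3, 0, -9, 3, 3, 3, 3]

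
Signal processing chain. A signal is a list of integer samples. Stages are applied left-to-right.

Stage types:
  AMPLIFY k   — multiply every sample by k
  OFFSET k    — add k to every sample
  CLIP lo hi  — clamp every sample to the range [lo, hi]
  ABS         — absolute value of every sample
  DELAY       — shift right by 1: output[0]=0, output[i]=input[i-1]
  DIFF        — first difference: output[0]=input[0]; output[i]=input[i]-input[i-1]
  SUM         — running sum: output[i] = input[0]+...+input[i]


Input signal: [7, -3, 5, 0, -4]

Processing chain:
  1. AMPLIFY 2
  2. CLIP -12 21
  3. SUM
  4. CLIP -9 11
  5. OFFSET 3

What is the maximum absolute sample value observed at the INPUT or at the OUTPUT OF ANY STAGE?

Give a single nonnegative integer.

Input: [7, -3, 5, 0, -4] (max |s|=7)
Stage 1 (AMPLIFY 2): 7*2=14, -3*2=-6, 5*2=10, 0*2=0, -4*2=-8 -> [14, -6, 10, 0, -8] (max |s|=14)
Stage 2 (CLIP -12 21): clip(14,-12,21)=14, clip(-6,-12,21)=-6, clip(10,-12,21)=10, clip(0,-12,21)=0, clip(-8,-12,21)=-8 -> [14, -6, 10, 0, -8] (max |s|=14)
Stage 3 (SUM): sum[0..0]=14, sum[0..1]=8, sum[0..2]=18, sum[0..3]=18, sum[0..4]=10 -> [14, 8, 18, 18, 10] (max |s|=18)
Stage 4 (CLIP -9 11): clip(14,-9,11)=11, clip(8,-9,11)=8, clip(18,-9,11)=11, clip(18,-9,11)=11, clip(10,-9,11)=10 -> [11, 8, 11, 11, 10] (max |s|=11)
Stage 5 (OFFSET 3): 11+3=14, 8+3=11, 11+3=14, 11+3=14, 10+3=13 -> [14, 11, 14, 14, 13] (max |s|=14)
Overall max amplitude: 18

Answer: 18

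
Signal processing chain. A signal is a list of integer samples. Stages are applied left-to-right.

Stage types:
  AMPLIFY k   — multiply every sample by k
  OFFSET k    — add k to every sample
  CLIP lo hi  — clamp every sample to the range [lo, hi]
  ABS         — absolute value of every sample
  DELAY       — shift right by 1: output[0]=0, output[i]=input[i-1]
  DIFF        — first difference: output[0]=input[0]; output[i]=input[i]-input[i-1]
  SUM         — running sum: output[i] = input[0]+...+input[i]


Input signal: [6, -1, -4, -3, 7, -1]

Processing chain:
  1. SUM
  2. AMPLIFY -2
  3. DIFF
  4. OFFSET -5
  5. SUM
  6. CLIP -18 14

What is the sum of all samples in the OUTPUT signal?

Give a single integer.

Input: [6, -1, -4, -3, 7, -1]
Stage 1 (SUM): sum[0..0]=6, sum[0..1]=5, sum[0..2]=1, sum[0..3]=-2, sum[0..4]=5, sum[0..5]=4 -> [6, 5, 1, -2, 5, 4]
Stage 2 (AMPLIFY -2): 6*-2=-12, 5*-2=-10, 1*-2=-2, -2*-2=4, 5*-2=-10, 4*-2=-8 -> [-12, -10, -2, 4, -10, -8]
Stage 3 (DIFF): s[0]=-12, -10--12=2, -2--10=8, 4--2=6, -10-4=-14, -8--10=2 -> [-12, 2, 8, 6, -14, 2]
Stage 4 (OFFSET -5): -12+-5=-17, 2+-5=-3, 8+-5=3, 6+-5=1, -14+-5=-19, 2+-5=-3 -> [-17, -3, 3, 1, -19, -3]
Stage 5 (SUM): sum[0..0]=-17, sum[0..1]=-20, sum[0..2]=-17, sum[0..3]=-16, sum[0..4]=-35, sum[0..5]=-38 -> [-17, -20, -17, -16, -35, -38]
Stage 6 (CLIP -18 14): clip(-17,-18,14)=-17, clip(-20,-18,14)=-18, clip(-17,-18,14)=-17, clip(-16,-18,14)=-16, clip(-35,-18,14)=-18, clip(-38,-18,14)=-18 -> [-17, -18, -17, -16, -18, -18]
Output sum: -104

Answer: -104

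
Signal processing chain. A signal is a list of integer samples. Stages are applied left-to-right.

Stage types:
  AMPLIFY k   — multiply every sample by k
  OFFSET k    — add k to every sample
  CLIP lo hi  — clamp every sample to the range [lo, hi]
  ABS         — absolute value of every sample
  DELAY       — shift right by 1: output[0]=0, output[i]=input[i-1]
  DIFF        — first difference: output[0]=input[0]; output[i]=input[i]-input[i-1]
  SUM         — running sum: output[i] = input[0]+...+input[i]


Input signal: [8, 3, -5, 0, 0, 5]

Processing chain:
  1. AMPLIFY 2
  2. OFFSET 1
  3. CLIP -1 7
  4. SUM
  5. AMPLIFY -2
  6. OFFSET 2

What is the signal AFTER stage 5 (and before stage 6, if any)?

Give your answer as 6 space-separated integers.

Answer: -14 -28 -26 -28 -30 -44

Derivation:
Input: [8, 3, -5, 0, 0, 5]
Stage 1 (AMPLIFY 2): 8*2=16, 3*2=6, -5*2=-10, 0*2=0, 0*2=0, 5*2=10 -> [16, 6, -10, 0, 0, 10]
Stage 2 (OFFSET 1): 16+1=17, 6+1=7, -10+1=-9, 0+1=1, 0+1=1, 10+1=11 -> [17, 7, -9, 1, 1, 11]
Stage 3 (CLIP -1 7): clip(17,-1,7)=7, clip(7,-1,7)=7, clip(-9,-1,7)=-1, clip(1,-1,7)=1, clip(1,-1,7)=1, clip(11,-1,7)=7 -> [7, 7, -1, 1, 1, 7]
Stage 4 (SUM): sum[0..0]=7, sum[0..1]=14, sum[0..2]=13, sum[0..3]=14, sum[0..4]=15, sum[0..5]=22 -> [7, 14, 13, 14, 15, 22]
Stage 5 (AMPLIFY -2): 7*-2=-14, 14*-2=-28, 13*-2=-26, 14*-2=-28, 15*-2=-30, 22*-2=-44 -> [-14, -28, -26, -28, -30, -44]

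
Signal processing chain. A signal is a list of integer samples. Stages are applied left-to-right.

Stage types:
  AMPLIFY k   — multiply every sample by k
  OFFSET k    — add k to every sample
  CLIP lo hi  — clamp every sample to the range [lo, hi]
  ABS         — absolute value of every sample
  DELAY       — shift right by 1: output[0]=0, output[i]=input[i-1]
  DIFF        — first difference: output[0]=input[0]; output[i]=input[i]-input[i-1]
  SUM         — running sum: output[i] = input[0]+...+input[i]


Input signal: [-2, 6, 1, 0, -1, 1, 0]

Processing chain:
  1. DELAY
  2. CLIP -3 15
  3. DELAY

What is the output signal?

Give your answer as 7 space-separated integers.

Answer: 0 0 -2 6 1 0 -1

Derivation:
Input: [-2, 6, 1, 0, -1, 1, 0]
Stage 1 (DELAY): [0, -2, 6, 1, 0, -1, 1] = [0, -2, 6, 1, 0, -1, 1] -> [0, -2, 6, 1, 0, -1, 1]
Stage 2 (CLIP -3 15): clip(0,-3,15)=0, clip(-2,-3,15)=-2, clip(6,-3,15)=6, clip(1,-3,15)=1, clip(0,-3,15)=0, clip(-1,-3,15)=-1, clip(1,-3,15)=1 -> [0, -2, 6, 1, 0, -1, 1]
Stage 3 (DELAY): [0, 0, -2, 6, 1, 0, -1] = [0, 0, -2, 6, 1, 0, -1] -> [0, 0, -2, 6, 1, 0, -1]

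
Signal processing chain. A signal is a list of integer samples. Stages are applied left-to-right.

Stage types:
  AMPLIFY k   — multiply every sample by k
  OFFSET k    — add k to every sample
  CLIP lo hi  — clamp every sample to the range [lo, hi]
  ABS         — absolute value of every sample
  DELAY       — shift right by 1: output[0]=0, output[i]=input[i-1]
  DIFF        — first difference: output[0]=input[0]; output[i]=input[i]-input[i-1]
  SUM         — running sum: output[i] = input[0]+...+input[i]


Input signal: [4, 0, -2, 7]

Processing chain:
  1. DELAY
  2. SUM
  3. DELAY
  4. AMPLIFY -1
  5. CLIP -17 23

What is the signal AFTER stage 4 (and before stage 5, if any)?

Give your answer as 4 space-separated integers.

Answer: 0 0 -4 -4

Derivation:
Input: [4, 0, -2, 7]
Stage 1 (DELAY): [0, 4, 0, -2] = [0, 4, 0, -2] -> [0, 4, 0, -2]
Stage 2 (SUM): sum[0..0]=0, sum[0..1]=4, sum[0..2]=4, sum[0..3]=2 -> [0, 4, 4, 2]
Stage 3 (DELAY): [0, 0, 4, 4] = [0, 0, 4, 4] -> [0, 0, 4, 4]
Stage 4 (AMPLIFY -1): 0*-1=0, 0*-1=0, 4*-1=-4, 4*-1=-4 -> [0, 0, -4, -4]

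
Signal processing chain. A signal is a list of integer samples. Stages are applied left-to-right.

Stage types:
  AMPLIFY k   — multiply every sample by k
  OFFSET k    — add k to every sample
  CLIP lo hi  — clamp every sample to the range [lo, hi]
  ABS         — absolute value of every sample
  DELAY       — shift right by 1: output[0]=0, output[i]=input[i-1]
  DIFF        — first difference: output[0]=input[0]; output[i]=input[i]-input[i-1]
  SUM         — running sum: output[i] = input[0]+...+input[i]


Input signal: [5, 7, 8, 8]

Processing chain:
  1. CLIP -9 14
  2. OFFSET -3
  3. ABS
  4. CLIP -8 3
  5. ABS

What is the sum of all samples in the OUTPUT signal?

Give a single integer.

Input: [5, 7, 8, 8]
Stage 1 (CLIP -9 14): clip(5,-9,14)=5, clip(7,-9,14)=7, clip(8,-9,14)=8, clip(8,-9,14)=8 -> [5, 7, 8, 8]
Stage 2 (OFFSET -3): 5+-3=2, 7+-3=4, 8+-3=5, 8+-3=5 -> [2, 4, 5, 5]
Stage 3 (ABS): |2|=2, |4|=4, |5|=5, |5|=5 -> [2, 4, 5, 5]
Stage 4 (CLIP -8 3): clip(2,-8,3)=2, clip(4,-8,3)=3, clip(5,-8,3)=3, clip(5,-8,3)=3 -> [2, 3, 3, 3]
Stage 5 (ABS): |2|=2, |3|=3, |3|=3, |3|=3 -> [2, 3, 3, 3]
Output sum: 11

Answer: 11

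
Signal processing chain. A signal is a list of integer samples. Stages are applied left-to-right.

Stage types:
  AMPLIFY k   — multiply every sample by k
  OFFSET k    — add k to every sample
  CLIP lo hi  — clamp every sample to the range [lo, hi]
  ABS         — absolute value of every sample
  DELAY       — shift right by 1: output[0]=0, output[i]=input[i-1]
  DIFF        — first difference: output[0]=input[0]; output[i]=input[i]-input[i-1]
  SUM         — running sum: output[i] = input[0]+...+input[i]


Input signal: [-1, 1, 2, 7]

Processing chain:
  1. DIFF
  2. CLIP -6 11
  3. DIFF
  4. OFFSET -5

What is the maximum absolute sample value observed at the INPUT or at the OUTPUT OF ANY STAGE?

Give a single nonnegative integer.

Input: [-1, 1, 2, 7] (max |s|=7)
Stage 1 (DIFF): s[0]=-1, 1--1=2, 2-1=1, 7-2=5 -> [-1, 2, 1, 5] (max |s|=5)
Stage 2 (CLIP -6 11): clip(-1,-6,11)=-1, clip(2,-6,11)=2, clip(1,-6,11)=1, clip(5,-6,11)=5 -> [-1, 2, 1, 5] (max |s|=5)
Stage 3 (DIFF): s[0]=-1, 2--1=3, 1-2=-1, 5-1=4 -> [-1, 3, -1, 4] (max |s|=4)
Stage 4 (OFFSET -5): -1+-5=-6, 3+-5=-2, -1+-5=-6, 4+-5=-1 -> [-6, -2, -6, -1] (max |s|=6)
Overall max amplitude: 7

Answer: 7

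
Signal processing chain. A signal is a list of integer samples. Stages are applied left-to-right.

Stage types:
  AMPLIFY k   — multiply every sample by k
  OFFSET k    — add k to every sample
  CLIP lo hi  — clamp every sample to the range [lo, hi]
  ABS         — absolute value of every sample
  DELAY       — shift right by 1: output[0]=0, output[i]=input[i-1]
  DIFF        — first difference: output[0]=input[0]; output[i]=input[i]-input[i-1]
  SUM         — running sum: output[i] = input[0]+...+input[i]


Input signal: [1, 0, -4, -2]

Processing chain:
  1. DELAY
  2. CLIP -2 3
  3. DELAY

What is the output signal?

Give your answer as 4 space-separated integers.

Input: [1, 0, -4, -2]
Stage 1 (DELAY): [0, 1, 0, -4] = [0, 1, 0, -4] -> [0, 1, 0, -4]
Stage 2 (CLIP -2 3): clip(0,-2,3)=0, clip(1,-2,3)=1, clip(0,-2,3)=0, clip(-4,-2,3)=-2 -> [0, 1, 0, -2]
Stage 3 (DELAY): [0, 0, 1, 0] = [0, 0, 1, 0] -> [0, 0, 1, 0]

Answer: 0 0 1 0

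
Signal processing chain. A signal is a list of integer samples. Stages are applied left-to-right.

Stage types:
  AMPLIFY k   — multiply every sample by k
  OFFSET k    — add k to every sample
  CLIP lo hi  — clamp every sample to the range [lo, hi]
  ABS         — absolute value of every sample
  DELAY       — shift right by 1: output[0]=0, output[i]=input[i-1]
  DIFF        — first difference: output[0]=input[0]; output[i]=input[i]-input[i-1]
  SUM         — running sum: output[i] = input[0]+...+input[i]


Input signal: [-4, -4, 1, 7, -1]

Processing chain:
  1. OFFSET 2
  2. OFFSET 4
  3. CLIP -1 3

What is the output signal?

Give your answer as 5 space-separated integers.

Answer: 2 2 3 3 3

Derivation:
Input: [-4, -4, 1, 7, -1]
Stage 1 (OFFSET 2): -4+2=-2, -4+2=-2, 1+2=3, 7+2=9, -1+2=1 -> [-2, -2, 3, 9, 1]
Stage 2 (OFFSET 4): -2+4=2, -2+4=2, 3+4=7, 9+4=13, 1+4=5 -> [2, 2, 7, 13, 5]
Stage 3 (CLIP -1 3): clip(2,-1,3)=2, clip(2,-1,3)=2, clip(7,-1,3)=3, clip(13,-1,3)=3, clip(5,-1,3)=3 -> [2, 2, 3, 3, 3]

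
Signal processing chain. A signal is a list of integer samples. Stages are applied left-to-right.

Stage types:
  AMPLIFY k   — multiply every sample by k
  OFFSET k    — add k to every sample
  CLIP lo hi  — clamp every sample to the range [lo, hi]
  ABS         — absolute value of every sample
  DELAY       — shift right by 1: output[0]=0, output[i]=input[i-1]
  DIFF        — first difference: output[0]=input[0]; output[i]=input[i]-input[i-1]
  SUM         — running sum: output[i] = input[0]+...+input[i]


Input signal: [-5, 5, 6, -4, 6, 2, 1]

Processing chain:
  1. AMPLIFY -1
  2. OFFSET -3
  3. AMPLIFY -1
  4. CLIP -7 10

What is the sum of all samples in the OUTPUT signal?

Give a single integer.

Input: [-5, 5, 6, -4, 6, 2, 1]
Stage 1 (AMPLIFY -1): -5*-1=5, 5*-1=-5, 6*-1=-6, -4*-1=4, 6*-1=-6, 2*-1=-2, 1*-1=-1 -> [5, -5, -6, 4, -6, -2, -1]
Stage 2 (OFFSET -3): 5+-3=2, -5+-3=-8, -6+-3=-9, 4+-3=1, -6+-3=-9, -2+-3=-5, -1+-3=-4 -> [2, -8, -9, 1, -9, -5, -4]
Stage 3 (AMPLIFY -1): 2*-1=-2, -8*-1=8, -9*-1=9, 1*-1=-1, -9*-1=9, -5*-1=5, -4*-1=4 -> [-2, 8, 9, -1, 9, 5, 4]
Stage 4 (CLIP -7 10): clip(-2,-7,10)=-2, clip(8,-7,10)=8, clip(9,-7,10)=9, clip(-1,-7,10)=-1, clip(9,-7,10)=9, clip(5,-7,10)=5, clip(4,-7,10)=4 -> [-2, 8, 9, -1, 9, 5, 4]
Output sum: 32

Answer: 32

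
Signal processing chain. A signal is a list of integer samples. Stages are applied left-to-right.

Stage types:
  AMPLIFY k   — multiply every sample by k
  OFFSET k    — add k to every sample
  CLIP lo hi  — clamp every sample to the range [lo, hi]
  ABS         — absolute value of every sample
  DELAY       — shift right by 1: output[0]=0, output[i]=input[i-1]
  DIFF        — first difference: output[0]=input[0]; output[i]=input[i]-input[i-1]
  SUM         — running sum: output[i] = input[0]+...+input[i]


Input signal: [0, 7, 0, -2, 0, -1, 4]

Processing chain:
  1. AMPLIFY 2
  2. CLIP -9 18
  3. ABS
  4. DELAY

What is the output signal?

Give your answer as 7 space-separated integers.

Answer: 0 0 14 0 4 0 2

Derivation:
Input: [0, 7, 0, -2, 0, -1, 4]
Stage 1 (AMPLIFY 2): 0*2=0, 7*2=14, 0*2=0, -2*2=-4, 0*2=0, -1*2=-2, 4*2=8 -> [0, 14, 0, -4, 0, -2, 8]
Stage 2 (CLIP -9 18): clip(0,-9,18)=0, clip(14,-9,18)=14, clip(0,-9,18)=0, clip(-4,-9,18)=-4, clip(0,-9,18)=0, clip(-2,-9,18)=-2, clip(8,-9,18)=8 -> [0, 14, 0, -4, 0, -2, 8]
Stage 3 (ABS): |0|=0, |14|=14, |0|=0, |-4|=4, |0|=0, |-2|=2, |8|=8 -> [0, 14, 0, 4, 0, 2, 8]
Stage 4 (DELAY): [0, 0, 14, 0, 4, 0, 2] = [0, 0, 14, 0, 4, 0, 2] -> [0, 0, 14, 0, 4, 0, 2]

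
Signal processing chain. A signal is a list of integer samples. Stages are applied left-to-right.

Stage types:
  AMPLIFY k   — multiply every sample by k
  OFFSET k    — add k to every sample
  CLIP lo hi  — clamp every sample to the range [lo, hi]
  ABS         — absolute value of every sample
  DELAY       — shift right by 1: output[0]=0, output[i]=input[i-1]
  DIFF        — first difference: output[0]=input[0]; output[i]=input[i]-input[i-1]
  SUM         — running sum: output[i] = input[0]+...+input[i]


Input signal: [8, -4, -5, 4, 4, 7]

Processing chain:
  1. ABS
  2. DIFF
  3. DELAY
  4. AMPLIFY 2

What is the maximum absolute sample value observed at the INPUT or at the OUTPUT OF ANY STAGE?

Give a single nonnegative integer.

Input: [8, -4, -5, 4, 4, 7] (max |s|=8)
Stage 1 (ABS): |8|=8, |-4|=4, |-5|=5, |4|=4, |4|=4, |7|=7 -> [8, 4, 5, 4, 4, 7] (max |s|=8)
Stage 2 (DIFF): s[0]=8, 4-8=-4, 5-4=1, 4-5=-1, 4-4=0, 7-4=3 -> [8, -4, 1, -1, 0, 3] (max |s|=8)
Stage 3 (DELAY): [0, 8, -4, 1, -1, 0] = [0, 8, -4, 1, -1, 0] -> [0, 8, -4, 1, -1, 0] (max |s|=8)
Stage 4 (AMPLIFY 2): 0*2=0, 8*2=16, -4*2=-8, 1*2=2, -1*2=-2, 0*2=0 -> [0, 16, -8, 2, -2, 0] (max |s|=16)
Overall max amplitude: 16

Answer: 16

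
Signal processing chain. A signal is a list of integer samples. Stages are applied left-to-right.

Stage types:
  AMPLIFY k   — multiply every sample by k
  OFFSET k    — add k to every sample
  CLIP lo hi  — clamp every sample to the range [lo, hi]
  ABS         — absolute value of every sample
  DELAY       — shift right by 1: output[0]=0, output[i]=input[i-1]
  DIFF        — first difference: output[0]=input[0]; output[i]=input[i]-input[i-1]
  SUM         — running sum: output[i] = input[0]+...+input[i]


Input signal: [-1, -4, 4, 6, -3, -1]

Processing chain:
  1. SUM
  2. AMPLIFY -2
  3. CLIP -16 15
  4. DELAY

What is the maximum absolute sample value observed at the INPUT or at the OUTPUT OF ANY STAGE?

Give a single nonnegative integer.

Answer: 10

Derivation:
Input: [-1, -4, 4, 6, -3, -1] (max |s|=6)
Stage 1 (SUM): sum[0..0]=-1, sum[0..1]=-5, sum[0..2]=-1, sum[0..3]=5, sum[0..4]=2, sum[0..5]=1 -> [-1, -5, -1, 5, 2, 1] (max |s|=5)
Stage 2 (AMPLIFY -2): -1*-2=2, -5*-2=10, -1*-2=2, 5*-2=-10, 2*-2=-4, 1*-2=-2 -> [2, 10, 2, -10, -4, -2] (max |s|=10)
Stage 3 (CLIP -16 15): clip(2,-16,15)=2, clip(10,-16,15)=10, clip(2,-16,15)=2, clip(-10,-16,15)=-10, clip(-4,-16,15)=-4, clip(-2,-16,15)=-2 -> [2, 10, 2, -10, -4, -2] (max |s|=10)
Stage 4 (DELAY): [0, 2, 10, 2, -10, -4] = [0, 2, 10, 2, -10, -4] -> [0, 2, 10, 2, -10, -4] (max |s|=10)
Overall max amplitude: 10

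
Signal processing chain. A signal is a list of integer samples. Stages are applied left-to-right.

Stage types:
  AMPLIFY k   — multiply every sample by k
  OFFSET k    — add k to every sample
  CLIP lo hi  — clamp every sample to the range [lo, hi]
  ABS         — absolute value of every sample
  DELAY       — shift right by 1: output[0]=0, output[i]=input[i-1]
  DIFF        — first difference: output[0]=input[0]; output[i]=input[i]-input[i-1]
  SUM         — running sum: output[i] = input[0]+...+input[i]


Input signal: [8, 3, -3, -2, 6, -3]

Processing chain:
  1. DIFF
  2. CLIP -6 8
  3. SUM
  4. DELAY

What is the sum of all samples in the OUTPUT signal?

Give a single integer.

Answer: 12

Derivation:
Input: [8, 3, -3, -2, 6, -3]
Stage 1 (DIFF): s[0]=8, 3-8=-5, -3-3=-6, -2--3=1, 6--2=8, -3-6=-9 -> [8, -5, -6, 1, 8, -9]
Stage 2 (CLIP -6 8): clip(8,-6,8)=8, clip(-5,-6,8)=-5, clip(-6,-6,8)=-6, clip(1,-6,8)=1, clip(8,-6,8)=8, clip(-9,-6,8)=-6 -> [8, -5, -6, 1, 8, -6]
Stage 3 (SUM): sum[0..0]=8, sum[0..1]=3, sum[0..2]=-3, sum[0..3]=-2, sum[0..4]=6, sum[0..5]=0 -> [8, 3, -3, -2, 6, 0]
Stage 4 (DELAY): [0, 8, 3, -3, -2, 6] = [0, 8, 3, -3, -2, 6] -> [0, 8, 3, -3, -2, 6]
Output sum: 12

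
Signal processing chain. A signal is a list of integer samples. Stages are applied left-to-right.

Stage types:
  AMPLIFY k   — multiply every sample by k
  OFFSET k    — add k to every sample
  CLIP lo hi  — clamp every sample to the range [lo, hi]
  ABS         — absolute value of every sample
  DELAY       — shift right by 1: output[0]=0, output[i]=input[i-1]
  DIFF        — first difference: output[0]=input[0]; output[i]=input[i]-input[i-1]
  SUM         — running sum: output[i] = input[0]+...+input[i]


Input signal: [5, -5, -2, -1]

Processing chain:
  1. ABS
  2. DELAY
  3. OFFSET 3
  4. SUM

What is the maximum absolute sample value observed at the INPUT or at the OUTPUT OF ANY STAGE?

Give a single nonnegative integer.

Input: [5, -5, -2, -1] (max |s|=5)
Stage 1 (ABS): |5|=5, |-5|=5, |-2|=2, |-1|=1 -> [5, 5, 2, 1] (max |s|=5)
Stage 2 (DELAY): [0, 5, 5, 2] = [0, 5, 5, 2] -> [0, 5, 5, 2] (max |s|=5)
Stage 3 (OFFSET 3): 0+3=3, 5+3=8, 5+3=8, 2+3=5 -> [3, 8, 8, 5] (max |s|=8)
Stage 4 (SUM): sum[0..0]=3, sum[0..1]=11, sum[0..2]=19, sum[0..3]=24 -> [3, 11, 19, 24] (max |s|=24)
Overall max amplitude: 24

Answer: 24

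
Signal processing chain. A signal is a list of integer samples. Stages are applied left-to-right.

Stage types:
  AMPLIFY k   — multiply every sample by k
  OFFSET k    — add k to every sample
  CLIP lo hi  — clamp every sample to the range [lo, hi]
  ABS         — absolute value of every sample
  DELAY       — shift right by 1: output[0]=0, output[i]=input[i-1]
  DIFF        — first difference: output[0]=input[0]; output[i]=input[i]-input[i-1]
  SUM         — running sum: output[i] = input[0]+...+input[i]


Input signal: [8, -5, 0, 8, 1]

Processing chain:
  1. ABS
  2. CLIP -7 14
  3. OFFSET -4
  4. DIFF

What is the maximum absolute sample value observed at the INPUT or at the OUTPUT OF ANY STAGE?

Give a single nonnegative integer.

Input: [8, -5, 0, 8, 1] (max |s|=8)
Stage 1 (ABS): |8|=8, |-5|=5, |0|=0, |8|=8, |1|=1 -> [8, 5, 0, 8, 1] (max |s|=8)
Stage 2 (CLIP -7 14): clip(8,-7,14)=8, clip(5,-7,14)=5, clip(0,-7,14)=0, clip(8,-7,14)=8, clip(1,-7,14)=1 -> [8, 5, 0, 8, 1] (max |s|=8)
Stage 3 (OFFSET -4): 8+-4=4, 5+-4=1, 0+-4=-4, 8+-4=4, 1+-4=-3 -> [4, 1, -4, 4, -3] (max |s|=4)
Stage 4 (DIFF): s[0]=4, 1-4=-3, -4-1=-5, 4--4=8, -3-4=-7 -> [4, -3, -5, 8, -7] (max |s|=8)
Overall max amplitude: 8

Answer: 8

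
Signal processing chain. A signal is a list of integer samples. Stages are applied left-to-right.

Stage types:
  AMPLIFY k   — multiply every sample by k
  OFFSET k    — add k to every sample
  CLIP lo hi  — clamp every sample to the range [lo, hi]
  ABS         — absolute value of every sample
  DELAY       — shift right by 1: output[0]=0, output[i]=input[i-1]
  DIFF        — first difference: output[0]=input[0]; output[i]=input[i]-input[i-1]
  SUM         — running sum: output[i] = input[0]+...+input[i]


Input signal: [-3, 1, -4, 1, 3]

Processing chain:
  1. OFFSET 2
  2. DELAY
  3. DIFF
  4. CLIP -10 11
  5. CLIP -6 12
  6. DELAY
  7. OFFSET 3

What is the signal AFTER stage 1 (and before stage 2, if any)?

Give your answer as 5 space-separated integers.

Input: [-3, 1, -4, 1, 3]
Stage 1 (OFFSET 2): -3+2=-1, 1+2=3, -4+2=-2, 1+2=3, 3+2=5 -> [-1, 3, -2, 3, 5]

Answer: -1 3 -2 3 5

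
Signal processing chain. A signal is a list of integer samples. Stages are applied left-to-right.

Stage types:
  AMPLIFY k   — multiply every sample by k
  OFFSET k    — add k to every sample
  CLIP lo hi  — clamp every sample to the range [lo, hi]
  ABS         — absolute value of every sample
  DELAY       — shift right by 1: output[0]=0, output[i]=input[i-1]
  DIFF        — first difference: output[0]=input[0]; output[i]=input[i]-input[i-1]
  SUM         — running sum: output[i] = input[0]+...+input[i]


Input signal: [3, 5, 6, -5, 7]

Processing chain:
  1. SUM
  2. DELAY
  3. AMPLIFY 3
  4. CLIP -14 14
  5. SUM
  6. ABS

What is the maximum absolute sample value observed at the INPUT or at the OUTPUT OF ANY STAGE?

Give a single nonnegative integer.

Answer: 51

Derivation:
Input: [3, 5, 6, -5, 7] (max |s|=7)
Stage 1 (SUM): sum[0..0]=3, sum[0..1]=8, sum[0..2]=14, sum[0..3]=9, sum[0..4]=16 -> [3, 8, 14, 9, 16] (max |s|=16)
Stage 2 (DELAY): [0, 3, 8, 14, 9] = [0, 3, 8, 14, 9] -> [0, 3, 8, 14, 9] (max |s|=14)
Stage 3 (AMPLIFY 3): 0*3=0, 3*3=9, 8*3=24, 14*3=42, 9*3=27 -> [0, 9, 24, 42, 27] (max |s|=42)
Stage 4 (CLIP -14 14): clip(0,-14,14)=0, clip(9,-14,14)=9, clip(24,-14,14)=14, clip(42,-14,14)=14, clip(27,-14,14)=14 -> [0, 9, 14, 14, 14] (max |s|=14)
Stage 5 (SUM): sum[0..0]=0, sum[0..1]=9, sum[0..2]=23, sum[0..3]=37, sum[0..4]=51 -> [0, 9, 23, 37, 51] (max |s|=51)
Stage 6 (ABS): |0|=0, |9|=9, |23|=23, |37|=37, |51|=51 -> [0, 9, 23, 37, 51] (max |s|=51)
Overall max amplitude: 51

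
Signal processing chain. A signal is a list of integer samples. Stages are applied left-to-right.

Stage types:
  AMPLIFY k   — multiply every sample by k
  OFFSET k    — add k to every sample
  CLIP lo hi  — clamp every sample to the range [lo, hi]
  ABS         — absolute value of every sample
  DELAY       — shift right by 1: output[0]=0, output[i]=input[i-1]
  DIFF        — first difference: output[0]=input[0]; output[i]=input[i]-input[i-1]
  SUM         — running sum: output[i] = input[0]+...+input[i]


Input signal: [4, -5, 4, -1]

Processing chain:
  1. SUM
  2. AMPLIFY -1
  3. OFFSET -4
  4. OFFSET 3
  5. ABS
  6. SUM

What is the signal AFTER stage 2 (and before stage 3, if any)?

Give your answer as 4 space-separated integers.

Answer: -4 1 -3 -2

Derivation:
Input: [4, -5, 4, -1]
Stage 1 (SUM): sum[0..0]=4, sum[0..1]=-1, sum[0..2]=3, sum[0..3]=2 -> [4, -1, 3, 2]
Stage 2 (AMPLIFY -1): 4*-1=-4, -1*-1=1, 3*-1=-3, 2*-1=-2 -> [-4, 1, -3, -2]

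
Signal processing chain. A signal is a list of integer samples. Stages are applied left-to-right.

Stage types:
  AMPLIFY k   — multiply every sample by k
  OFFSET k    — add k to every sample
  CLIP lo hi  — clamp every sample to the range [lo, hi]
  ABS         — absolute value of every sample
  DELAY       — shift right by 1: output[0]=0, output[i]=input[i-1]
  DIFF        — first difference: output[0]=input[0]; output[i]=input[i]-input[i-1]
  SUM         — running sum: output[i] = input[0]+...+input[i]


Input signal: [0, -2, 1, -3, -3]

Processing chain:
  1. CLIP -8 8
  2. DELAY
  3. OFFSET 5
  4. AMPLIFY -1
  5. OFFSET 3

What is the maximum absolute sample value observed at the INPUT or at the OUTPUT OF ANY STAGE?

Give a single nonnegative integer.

Answer: 6

Derivation:
Input: [0, -2, 1, -3, -3] (max |s|=3)
Stage 1 (CLIP -8 8): clip(0,-8,8)=0, clip(-2,-8,8)=-2, clip(1,-8,8)=1, clip(-3,-8,8)=-3, clip(-3,-8,8)=-3 -> [0, -2, 1, -3, -3] (max |s|=3)
Stage 2 (DELAY): [0, 0, -2, 1, -3] = [0, 0, -2, 1, -3] -> [0, 0, -2, 1, -3] (max |s|=3)
Stage 3 (OFFSET 5): 0+5=5, 0+5=5, -2+5=3, 1+5=6, -3+5=2 -> [5, 5, 3, 6, 2] (max |s|=6)
Stage 4 (AMPLIFY -1): 5*-1=-5, 5*-1=-5, 3*-1=-3, 6*-1=-6, 2*-1=-2 -> [-5, -5, -3, -6, -2] (max |s|=6)
Stage 5 (OFFSET 3): -5+3=-2, -5+3=-2, -3+3=0, -6+3=-3, -2+3=1 -> [-2, -2, 0, -3, 1] (max |s|=3)
Overall max amplitude: 6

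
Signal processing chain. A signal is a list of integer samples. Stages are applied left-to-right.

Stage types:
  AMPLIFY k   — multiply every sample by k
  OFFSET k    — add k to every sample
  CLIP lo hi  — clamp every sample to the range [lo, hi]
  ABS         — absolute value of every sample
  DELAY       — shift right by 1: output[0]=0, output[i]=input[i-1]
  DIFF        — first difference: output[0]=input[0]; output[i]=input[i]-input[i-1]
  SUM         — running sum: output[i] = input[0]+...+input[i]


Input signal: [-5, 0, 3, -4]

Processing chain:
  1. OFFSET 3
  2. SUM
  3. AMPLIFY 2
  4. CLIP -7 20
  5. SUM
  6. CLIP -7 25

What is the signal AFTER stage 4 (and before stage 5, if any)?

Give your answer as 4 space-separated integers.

Input: [-5, 0, 3, -4]
Stage 1 (OFFSET 3): -5+3=-2, 0+3=3, 3+3=6, -4+3=-1 -> [-2, 3, 6, -1]
Stage 2 (SUM): sum[0..0]=-2, sum[0..1]=1, sum[0..2]=7, sum[0..3]=6 -> [-2, 1, 7, 6]
Stage 3 (AMPLIFY 2): -2*2=-4, 1*2=2, 7*2=14, 6*2=12 -> [-4, 2, 14, 12]
Stage 4 (CLIP -7 20): clip(-4,-7,20)=-4, clip(2,-7,20)=2, clip(14,-7,20)=14, clip(12,-7,20)=12 -> [-4, 2, 14, 12]

Answer: -4 2 14 12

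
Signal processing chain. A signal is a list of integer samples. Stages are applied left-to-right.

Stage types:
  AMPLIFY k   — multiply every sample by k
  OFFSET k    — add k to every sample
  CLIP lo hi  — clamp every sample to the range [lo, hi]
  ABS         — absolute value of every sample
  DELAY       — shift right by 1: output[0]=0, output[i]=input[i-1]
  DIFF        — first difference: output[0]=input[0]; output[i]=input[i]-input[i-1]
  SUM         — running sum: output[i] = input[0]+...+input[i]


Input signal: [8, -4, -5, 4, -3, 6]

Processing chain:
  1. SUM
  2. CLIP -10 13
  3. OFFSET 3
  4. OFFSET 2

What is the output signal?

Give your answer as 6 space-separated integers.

Answer: 13 9 4 8 5 11

Derivation:
Input: [8, -4, -5, 4, -3, 6]
Stage 1 (SUM): sum[0..0]=8, sum[0..1]=4, sum[0..2]=-1, sum[0..3]=3, sum[0..4]=0, sum[0..5]=6 -> [8, 4, -1, 3, 0, 6]
Stage 2 (CLIP -10 13): clip(8,-10,13)=8, clip(4,-10,13)=4, clip(-1,-10,13)=-1, clip(3,-10,13)=3, clip(0,-10,13)=0, clip(6,-10,13)=6 -> [8, 4, -1, 3, 0, 6]
Stage 3 (OFFSET 3): 8+3=11, 4+3=7, -1+3=2, 3+3=6, 0+3=3, 6+3=9 -> [11, 7, 2, 6, 3, 9]
Stage 4 (OFFSET 2): 11+2=13, 7+2=9, 2+2=4, 6+2=8, 3+2=5, 9+2=11 -> [13, 9, 4, 8, 5, 11]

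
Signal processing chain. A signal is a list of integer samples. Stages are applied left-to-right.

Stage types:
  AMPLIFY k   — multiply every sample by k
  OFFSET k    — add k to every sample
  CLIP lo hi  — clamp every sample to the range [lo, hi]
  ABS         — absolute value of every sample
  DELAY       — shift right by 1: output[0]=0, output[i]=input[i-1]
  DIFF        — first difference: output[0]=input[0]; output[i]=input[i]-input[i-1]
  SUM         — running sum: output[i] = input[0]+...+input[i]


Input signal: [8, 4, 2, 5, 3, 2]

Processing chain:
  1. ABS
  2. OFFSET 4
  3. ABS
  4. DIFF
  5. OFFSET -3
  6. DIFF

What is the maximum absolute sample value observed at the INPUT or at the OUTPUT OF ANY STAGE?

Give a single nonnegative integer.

Answer: 16

Derivation:
Input: [8, 4, 2, 5, 3, 2] (max |s|=8)
Stage 1 (ABS): |8|=8, |4|=4, |2|=2, |5|=5, |3|=3, |2|=2 -> [8, 4, 2, 5, 3, 2] (max |s|=8)
Stage 2 (OFFSET 4): 8+4=12, 4+4=8, 2+4=6, 5+4=9, 3+4=7, 2+4=6 -> [12, 8, 6, 9, 7, 6] (max |s|=12)
Stage 3 (ABS): |12|=12, |8|=8, |6|=6, |9|=9, |7|=7, |6|=6 -> [12, 8, 6, 9, 7, 6] (max |s|=12)
Stage 4 (DIFF): s[0]=12, 8-12=-4, 6-8=-2, 9-6=3, 7-9=-2, 6-7=-1 -> [12, -4, -2, 3, -2, -1] (max |s|=12)
Stage 5 (OFFSET -3): 12+-3=9, -4+-3=-7, -2+-3=-5, 3+-3=0, -2+-3=-5, -1+-3=-4 -> [9, -7, -5, 0, -5, -4] (max |s|=9)
Stage 6 (DIFF): s[0]=9, -7-9=-16, -5--7=2, 0--5=5, -5-0=-5, -4--5=1 -> [9, -16, 2, 5, -5, 1] (max |s|=16)
Overall max amplitude: 16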